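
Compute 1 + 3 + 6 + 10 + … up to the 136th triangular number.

428536

Σ i(i+1)/2 = (Σi² + Σi) / 2 over i = 1..136.
Σi = 9316 and Σi² = 847756.
(1·847756 + 1·9316) / 2 = 857072/2 = 428536.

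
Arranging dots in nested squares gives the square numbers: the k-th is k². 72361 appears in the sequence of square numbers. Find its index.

269

We need n² = 72361, so n = √72361 = 269.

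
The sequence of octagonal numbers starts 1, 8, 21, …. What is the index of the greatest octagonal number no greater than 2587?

29

Solve n(3n−2) ≤ 2587 for integer n.
n = 29 gives 2465 ≤ 2587, while n = 30 gives 2640 > 2587; so the answer is index 29.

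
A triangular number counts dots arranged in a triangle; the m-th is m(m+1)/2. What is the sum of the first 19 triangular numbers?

1330

Σ i(i+1)/2 = (Σi² + Σi) / 2 over i = 1..19.
Σi = 190 and Σi² = 2470.
(1·2470 + 1·190) / 2 = 2660/2 = 1330.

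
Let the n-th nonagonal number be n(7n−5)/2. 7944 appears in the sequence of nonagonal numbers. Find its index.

Set n(7n−5)/2 = 7944, giving 7n² − 5n − 15888 = 0.
The discriminant is 25 + 56·7944 = 444889, and √444889 = 667.
So n = (5 + 667) / 14 = 672/14 = 48.
Check: 48·(7·48 − 5)/2 = 7944. ✓

48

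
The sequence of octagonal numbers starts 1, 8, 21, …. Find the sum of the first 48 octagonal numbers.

Σ i(3i−2) = 3Σi² − 2Σi over i = 1..48.
Σi = 1176 and Σi² = 38024.
3·38024 − 2·1176 = 111720.

111720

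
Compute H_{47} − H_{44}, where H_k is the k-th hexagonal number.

47·(2·47 − 1) = 4371 and 44·(2·44 − 1) = 3828.
Difference: 4371 − 3828 = 543.

543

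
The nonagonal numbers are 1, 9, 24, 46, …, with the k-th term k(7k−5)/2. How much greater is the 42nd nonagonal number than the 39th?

843

42·(7·42 − 5)/2 = 6069 and 39·(7·39 − 5)/2 = 5226.
Difference: 6069 − 5226 = 843.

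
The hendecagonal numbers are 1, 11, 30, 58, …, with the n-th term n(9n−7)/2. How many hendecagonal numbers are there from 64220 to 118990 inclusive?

The n-th hendecagonal number is n(9n−7)/2.
Smallest index with value ≥ 64220: n = 120 (giving 64380).
Largest index with value ≤ 118990: n = 163 (giving 118990).
Indices 120 through 163: 44 terms.

44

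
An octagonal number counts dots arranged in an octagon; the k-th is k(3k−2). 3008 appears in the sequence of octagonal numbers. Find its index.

32

Set n(3n−2) = 3008, giving 3n² − 2n − 3008 = 0.
The discriminant is 4 + 12·3008 = 36100, and √36100 = 190.
So n = (2 + 190) / 6 = 192/6 = 32.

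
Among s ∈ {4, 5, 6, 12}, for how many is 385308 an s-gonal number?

1

s = 4: P(4, 620) = 384400 and P(4, 621) = 385641; 385308 is not s-gonal.
s = 5: P(5, 506) = 383801 and P(5, 507) = 385320; 385308 is not s-gonal.
s = 6: P(6, 439) = 385003 and P(6, 440) = 386760; 385308 is not s-gonal.
s = 12: P(12, 278) = 385308. ✓
Hits: s ∈ {12} → 1.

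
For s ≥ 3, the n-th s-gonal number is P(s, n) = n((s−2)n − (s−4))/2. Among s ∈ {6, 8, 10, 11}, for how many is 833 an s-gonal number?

s = 6: P(6, 20) = 780 and P(6, 21) = 861; 833 is not s-gonal.
s = 8: P(8, 17) = 833. ✓
s = 10: P(10, 14) = 742 and P(10, 15) = 855; 833 is not s-gonal.
s = 11: P(11, 14) = 833. ✓
Hits: s ∈ {8, 11} → 2.

2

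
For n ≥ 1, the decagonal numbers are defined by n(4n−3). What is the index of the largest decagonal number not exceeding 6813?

41

Solve n(4n−3) ≤ 6813 for integer n.
n = 41 gives 6601 ≤ 6813, while n = 42 gives 6930 > 6813; so the answer is index 41.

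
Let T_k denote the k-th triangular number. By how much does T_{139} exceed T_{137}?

277

139·140/2 = 9730 and 137·138/2 = 9453.
Difference: 9730 − 9453 = 277.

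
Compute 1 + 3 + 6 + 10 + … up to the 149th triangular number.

Σ i(i+1)/2 = (Σi² + Σi) / 2 over i = 1..149.
Σi = 11175 and Σi² = 1113775.
(1·1113775 + 1·11175) / 2 = 1124950/2 = 562475.

562475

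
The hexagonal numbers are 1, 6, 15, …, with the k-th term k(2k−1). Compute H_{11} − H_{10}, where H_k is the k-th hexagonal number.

Consecutive hexagonal numbers differ by 4n − 3: here 4·11 − 3 = 41.

41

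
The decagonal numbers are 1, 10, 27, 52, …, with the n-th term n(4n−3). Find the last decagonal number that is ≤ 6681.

Solve n(4n−3) ≤ 6681 for integer n.
n = 41 gives 6601 ≤ 6681, while n = 42 gives 6930 > 6681; so the answer is 6601.

6601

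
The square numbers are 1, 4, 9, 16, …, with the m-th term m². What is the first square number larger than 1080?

Solve n² > 1080 for integer n.
The largest n with value ≤ 1080 is 32 (since 1024 ≤ 1080 < 1089), so the first above is n = 33, value 1089.

1089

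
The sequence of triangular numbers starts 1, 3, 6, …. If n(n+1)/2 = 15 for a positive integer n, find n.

5

Set n(n+1)/2 = 15, giving n² + n − 30 = 0.
The discriminant is 1 + 8·15 = 121, and √121 = 11.
So n = (-1 + 11) / 2 = 10/2 = 5.
Check: 5·6/2 = 15. ✓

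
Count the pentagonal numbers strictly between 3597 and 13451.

45

The n-th pentagonal number is n(3n−1)/2.
Smallest index with value > 3597: n = 50 (giving 3725).
Largest index with value < 13451: n = 94 (giving 13207).
Indices 50 through 94: 45 terms.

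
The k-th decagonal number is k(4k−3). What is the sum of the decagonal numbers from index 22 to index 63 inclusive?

Σ i(4i−3) = 4Σi² − 3Σi over i = 22..63.
Σi = 2016 − 231 = 1785 and Σi² = 85344 − 3311 = 82033.
4·82033 − 3·1785 = 322777.

322777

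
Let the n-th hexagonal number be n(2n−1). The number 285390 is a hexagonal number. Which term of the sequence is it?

378

Set n(2n−1) = 285390, giving 2n² − n − 285390 = 0.
The discriminant is 1 + 8·285390 = 2283121, and √2283121 = 1511.
So n = (1 + 1511) / 4 = 1512/4 = 378.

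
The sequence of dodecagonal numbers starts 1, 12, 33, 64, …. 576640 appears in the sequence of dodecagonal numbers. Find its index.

340

Set n(5n−4) = 576640, giving 5n² − 4n − 576640 = 0.
The discriminant is 16 + 20·576640 = 11532816, and √11532816 = 3396.
So n = (4 + 3396) / 10 = 3400/10 = 340.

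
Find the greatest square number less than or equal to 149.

Solve n² ≤ 149 for integer n.
n = 12 gives 144 ≤ 149, while n = 13 gives 169 > 149; so the answer is 144.

144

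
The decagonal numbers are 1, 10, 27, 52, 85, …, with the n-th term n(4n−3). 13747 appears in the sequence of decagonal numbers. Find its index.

Set n(4n−3) = 13747, giving 4n² − 3n − 13747 = 0.
So n = (3 + 469) / 8 = 472/8 = 59.
Check: 59·(4·59 − 3) = 13747. ✓

59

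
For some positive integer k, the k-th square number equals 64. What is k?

8

We need n² = 64, so n = √64 = 8.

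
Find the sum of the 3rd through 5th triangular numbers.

Σ i(i+1)/2 = (Σi² + Σi) / 2 over i = 3..5.
Σi = 15 − 3 = 12 and Σi² = 55 − 5 = 50.
(1·50 + 1·12) / 2 = 62/2 = 31.

31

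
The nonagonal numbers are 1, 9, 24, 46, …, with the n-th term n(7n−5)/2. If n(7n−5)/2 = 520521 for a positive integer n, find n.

386

Set n(7n−5)/2 = 520521, giving 7n² − 5n − 1041042 = 0.
So n = (5 + 5399) / 14 = 5404/14 = 386.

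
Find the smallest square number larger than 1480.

Solve n² > 1480 for integer n.
The largest n with value ≤ 1480 is 38 (since 1444 ≤ 1480 < 1521), so the first above is n = 39, value 1521.

1521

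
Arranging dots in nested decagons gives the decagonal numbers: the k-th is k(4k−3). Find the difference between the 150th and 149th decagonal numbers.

1193

Consecutive decagonal numbers differ by 8n − 7: here 8·150 − 7 = 1193.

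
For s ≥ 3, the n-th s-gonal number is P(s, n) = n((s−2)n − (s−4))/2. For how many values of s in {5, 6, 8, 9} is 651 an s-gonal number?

s = 5: P(5, 21) = 651. ✓
s = 6: P(6, 18) = 630 and P(6, 19) = 703; 651 is not s-gonal.
s = 8: P(8, 15) = 645 and P(8, 16) = 736; 651 is not s-gonal.
s = 9: P(9, 14) = 651. ✓
Hits: s ∈ {5, 9} → 2.

2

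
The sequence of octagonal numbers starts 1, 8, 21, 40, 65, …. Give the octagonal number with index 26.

1976

The 26th octagonal number is n(3n−2) with n = 26.
26·(3·26 − 2) = 26·76 = 1976.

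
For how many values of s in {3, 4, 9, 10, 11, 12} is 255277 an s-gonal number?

s = 3: P(3, 714) = 255255 and P(3, 715) = 255970; 255277 is not s-gonal.
s = 4: P(4, 505) = 255025 and P(4, 506) = 256036; 255277 is not s-gonal.
s = 9: P(9, 270) = 254475 and P(9, 271) = 256366; 255277 is not s-gonal.
s = 10: P(10, 253) = 255277. ✓
s = 11: P(11, 238) = 254065 and P(11, 239) = 256208; 255277 is not s-gonal.
s = 12: P(12, 226) = 254476 and P(12, 227) = 256737; 255277 is not s-gonal.
Hits: s ∈ {10} → 1.

1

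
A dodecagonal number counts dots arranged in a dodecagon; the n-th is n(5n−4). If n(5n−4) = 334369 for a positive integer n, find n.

259

Set n(5n−4) = 334369, giving 5n² − 4n − 334369 = 0.
The discriminant is 16 + 20·334369 = 6687396, and √6687396 = 2586.
So n = (4 + 2586) / 10 = 2590/10 = 259.
Check: 259·(5·259 − 4) = 334369. ✓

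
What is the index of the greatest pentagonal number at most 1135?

27

Solve n(3n−1)/2 ≤ 1135 for integer n.
n = 27 gives 1080 ≤ 1135, while n = 28 gives 1162 > 1135; so the answer is index 27.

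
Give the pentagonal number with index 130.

25285

The 130th pentagonal number is n(3n−1)/2 with n = 130.
130·(3·130 − 1)/2 = 130·389/2 = 25285.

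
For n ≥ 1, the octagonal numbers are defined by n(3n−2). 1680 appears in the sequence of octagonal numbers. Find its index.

Set n(3n−2) = 1680, giving 3n² − 2n − 1680 = 0.
The discriminant is 4 + 12·1680 = 20164, and √20164 = 142.
So n = (2 + 142) / 6 = 144/6 = 24.

24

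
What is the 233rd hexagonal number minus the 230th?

2775

233·(2·233 − 1) = 108345 and 230·(2·230 − 1) = 105570.
Difference: 108345 − 105570 = 2775.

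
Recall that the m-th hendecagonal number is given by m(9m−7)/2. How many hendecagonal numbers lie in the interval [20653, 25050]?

7

The n-th hendecagonal number is n(9n−7)/2.
Smallest index with value ≥ 20653: n = 69 (giving 21183).
Largest index with value ≤ 25050: n = 75 (giving 25050).
Indices 69 through 75: 7 terms.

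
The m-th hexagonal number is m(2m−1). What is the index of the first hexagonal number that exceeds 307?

13

Solve n(2n−1) > 307 for integer n.
The largest n with value ≤ 307 is 12 (since 276 ≤ 307 < 325), so the first above is n = 13, value 325.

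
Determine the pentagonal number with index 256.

The 256th pentagonal number is n(3n−1)/2 with n = 256.
256·(3·256 − 1)/2 = 256·767/2 = 98176.

98176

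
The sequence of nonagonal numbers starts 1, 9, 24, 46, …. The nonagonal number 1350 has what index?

20

Set n(7n−5)/2 = 1350, giving 7n² − 5n − 2700 = 0.
The discriminant is 25 + 56·1350 = 75625, and √75625 = 275.
So n = (5 + 275) / 14 = 280/14 = 20.
Check: 20·(7·20 − 5)/2 = 1350. ✓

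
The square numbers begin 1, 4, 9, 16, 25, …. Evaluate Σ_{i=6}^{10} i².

Σ_{i=6}^{10} i² = 385 − 55 = 330.

330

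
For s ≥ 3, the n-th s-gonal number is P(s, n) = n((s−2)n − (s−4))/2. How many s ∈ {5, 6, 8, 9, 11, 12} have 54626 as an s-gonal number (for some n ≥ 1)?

s = 5: P(5, 191) = 54626. ✓
s = 6: P(6, 165) = 54285 and P(6, 166) = 54946; 54626 is not s-gonal.
s = 8: P(8, 135) = 54405 and P(8, 136) = 55216; 54626 is not s-gonal.
s = 9: P(9, 125) = 54375 and P(9, 126) = 55251; 54626 is not s-gonal.
s = 11: P(11, 110) = 54065 and P(11, 111) = 55056; 54626 is not s-gonal.
s = 12: P(12, 104) = 53664 and P(12, 105) = 54705; 54626 is not s-gonal.
Hits: s ∈ {5} → 1.

1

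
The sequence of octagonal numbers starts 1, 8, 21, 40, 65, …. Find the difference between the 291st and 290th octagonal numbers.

1741

Consecutive octagonal numbers differ by 6n − 5: here 6·291 − 5 = 1741.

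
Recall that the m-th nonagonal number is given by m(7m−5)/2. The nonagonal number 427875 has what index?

Set n(7n−5)/2 = 427875, giving 7n² − 5n − 855750 = 0.
The discriminant is 25 + 56·427875 = 23961025, and √23961025 = 4895.
So n = (5 + 4895) / 14 = 4900/14 = 350.

350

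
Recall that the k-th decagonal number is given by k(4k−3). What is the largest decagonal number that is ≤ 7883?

7612

Solve n(4n−3) ≤ 7883 for integer n.
n = 44 gives 7612 ≤ 7883, while n = 45 gives 7965 > 7883; so the answer is 7612.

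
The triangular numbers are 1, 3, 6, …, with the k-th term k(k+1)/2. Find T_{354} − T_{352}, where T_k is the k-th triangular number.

354·355/2 = 62835 and 352·353/2 = 62128.
Difference: 62835 − 62128 = 707.

707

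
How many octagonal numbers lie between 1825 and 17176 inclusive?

The n-th octagonal number is n(3n−2).
Smallest index with value ≥ 1825: n = 25 (giving 1825).
Largest index with value ≤ 17176: n = 76 (giving 17176).
Indices 25 through 76: 52 terms.

52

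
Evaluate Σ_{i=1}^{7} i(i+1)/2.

Σ i(i+1)/2 = (Σi² + Σi) / 2 over i = 1..7.
Σi = 28 and Σi² = 140.
(1·140 + 1·28) / 2 = 168/2 = 84.

84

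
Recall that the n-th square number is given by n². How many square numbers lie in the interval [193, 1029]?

The n-th square number is n².
Smallest index with value ≥ 193: n = 14 (giving 196).
Largest index with value ≤ 1029: n = 32 (giving 1024).
Indices 14 through 32: 19 terms.

19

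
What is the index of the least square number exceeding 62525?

251

Solve n² > 62525 for integer n.
The largest n with value ≤ 62525 is 250 (since 62500 ≤ 62525 < 63001), so the first above is n = 251, value 63001.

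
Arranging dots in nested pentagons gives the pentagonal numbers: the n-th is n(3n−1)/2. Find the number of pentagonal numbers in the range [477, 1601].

15

The n-th pentagonal number is n(3n−1)/2.
Smallest index with value ≥ 477: n = 18 (giving 477).
Largest index with value ≤ 1601: n = 32 (giving 1520).
Indices 18 through 32: 15 terms.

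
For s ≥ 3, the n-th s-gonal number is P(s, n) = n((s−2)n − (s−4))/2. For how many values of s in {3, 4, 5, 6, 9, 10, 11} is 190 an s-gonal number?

s = 3: P(3, 19) = 190. ✓
s = 4: P(4, 13) = 169 and P(4, 14) = 196; 190 is not s-gonal.
s = 5: P(5, 11) = 176 and P(5, 12) = 210; 190 is not s-gonal.
s = 6: P(6, 10) = 190. ✓
s = 9: P(9, 7) = 154 and P(9, 8) = 204; 190 is not s-gonal.
s = 10: P(10, 7) = 175 and P(10, 8) = 232; 190 is not s-gonal.
s = 11: P(11, 6) = 141 and P(11, 7) = 196; 190 is not s-gonal.
Hits: s ∈ {3, 6} → 2.

2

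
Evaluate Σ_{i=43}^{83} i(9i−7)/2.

749070

Σ i(9i−7)/2 = (9Σi² − 7Σi) / 2 over i = 43..83.
Σi = 3486 − 903 = 2583 and Σi² = 194054 − 25585 = 168469.
(9·168469 − 7·2583) / 2 = 1498140/2 = 749070.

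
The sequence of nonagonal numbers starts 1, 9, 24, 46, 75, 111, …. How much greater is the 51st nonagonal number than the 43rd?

2612

51·(7·51 − 5)/2 = 8976 and 43·(7·43 − 5)/2 = 6364.
Difference: 8976 − 6364 = 2612.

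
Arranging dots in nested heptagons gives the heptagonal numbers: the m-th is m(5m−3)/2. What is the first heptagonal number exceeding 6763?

6943

Solve n(5n−3)/2 > 6763 for integer n.
The largest n with value ≤ 6763 is 52 (since 6682 ≤ 6763 < 6943), so the first above is n = 53, value 6943.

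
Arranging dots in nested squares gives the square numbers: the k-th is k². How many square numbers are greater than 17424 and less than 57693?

The n-th square number is n².
Smallest index with value > 17424: n = 133 (giving 17689).
Largest index with value < 57693: n = 240 (giving 57600).
Indices 133 through 240: 108 terms.

108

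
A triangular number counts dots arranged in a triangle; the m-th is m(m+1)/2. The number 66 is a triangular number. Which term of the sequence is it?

Set n(n+1)/2 = 66, giving n² + n − 132 = 0.
The discriminant is 1 + 8·66 = 529, and √529 = 23.
So n = (-1 + 23) / 2 = 22/2 = 11.
Check: 11·12/2 = 66. ✓

11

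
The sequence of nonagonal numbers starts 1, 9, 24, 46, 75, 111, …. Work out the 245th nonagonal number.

The 245th nonagonal number is n(7n−5)/2 with n = 245.
245·(7·245 − 5)/2 = 245·1710/2 = 245·855 = 209475.

209475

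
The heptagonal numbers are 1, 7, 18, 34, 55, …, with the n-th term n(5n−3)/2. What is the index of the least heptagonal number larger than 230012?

Solve n(5n−3)/2 > 230012 for integer n.
The largest n with value ≤ 230012 is 303 (since 229068 ≤ 230012 < 230584), so the first above is n = 304, value 230584.

304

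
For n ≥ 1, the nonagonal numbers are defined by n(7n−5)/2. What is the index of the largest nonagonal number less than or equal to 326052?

Solve n(7n−5)/2 ≤ 326052 for integer n.
n = 305 gives 324825 ≤ 326052, while n = 306 gives 326961 > 326052; so the answer is index 305.

305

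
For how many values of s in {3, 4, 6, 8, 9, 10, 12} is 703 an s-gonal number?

s = 3: P(3, 37) = 703. ✓
s = 4: P(4, 26) = 676 and P(4, 27) = 729; 703 is not s-gonal.
s = 6: P(6, 19) = 703. ✓
s = 8: P(8, 15) = 645 and P(8, 16) = 736; 703 is not s-gonal.
s = 9: P(9, 14) = 651 and P(9, 15) = 750; 703 is not s-gonal.
s = 10: P(10, 13) = 637 and P(10, 14) = 742; 703 is not s-gonal.
s = 12: P(12, 12) = 672 and P(12, 13) = 793; 703 is not s-gonal.
Hits: s ∈ {3, 6} → 2.

2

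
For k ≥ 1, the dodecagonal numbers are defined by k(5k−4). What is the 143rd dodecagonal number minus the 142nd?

1421

Consecutive dodecagonal numbers differ by 10n − 9: here 10·143 − 9 = 1421.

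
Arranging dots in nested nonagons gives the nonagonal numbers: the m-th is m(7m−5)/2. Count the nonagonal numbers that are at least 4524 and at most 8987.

15

The n-th nonagonal number is n(7n−5)/2.
Smallest index with value ≥ 4524: n = 37 (giving 4699).
Largest index with value ≤ 8987: n = 51 (giving 8976).
Indices 37 through 51: 15 terms.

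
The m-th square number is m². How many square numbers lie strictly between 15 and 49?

3

The n-th square number is n².
Smallest index with value > 15: n = 4 (giving 16).
Largest index with value < 49: n = 6 (giving 36).
Indices 4 through 6: 3 terms.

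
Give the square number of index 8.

The 8th square number is n² with n = 8.
8² = 64.

64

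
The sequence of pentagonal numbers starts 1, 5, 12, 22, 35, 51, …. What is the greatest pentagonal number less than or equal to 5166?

5017

Solve n(3n−1)/2 ≤ 5166 for integer n.
n = 58 gives 5017 ≤ 5166, while n = 59 gives 5192 > 5166; so the answer is 5017.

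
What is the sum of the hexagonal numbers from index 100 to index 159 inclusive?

Σ i(2i−1) = 2Σi² − Σi over i = 100..159.
Σi = 12720 − 4950 = 7770 and Σi² = 1352560 − 328350 = 1024210.
2·1024210 − 1·7770 = 2040650.

2040650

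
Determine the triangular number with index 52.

1378

The 52nd triangular number is n(n+1)/2 with n = 52.
52·53/2 = 2756/2 = 1378.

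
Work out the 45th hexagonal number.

The 45th hexagonal number is n(2n−1) with n = 45.
45·(2·45 − 1) = 45·89 = 4005.

4005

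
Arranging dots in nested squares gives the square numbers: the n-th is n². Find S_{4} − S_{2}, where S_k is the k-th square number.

4² = 16 and 2² = 4.
Difference: 16 − 4 = 12.

12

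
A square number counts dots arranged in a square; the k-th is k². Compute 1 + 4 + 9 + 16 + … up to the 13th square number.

819

Σ_{i=1}^{13} i² = 13·14·27/6 = 819.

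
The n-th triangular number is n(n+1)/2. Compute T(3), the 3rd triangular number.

The 3rd triangular number is n(n+1)/2 with n = 3.
3·4/2 = 12/2 = 6.

6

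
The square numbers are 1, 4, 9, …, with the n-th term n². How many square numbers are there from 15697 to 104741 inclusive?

198

The n-th square number is n².
Smallest index with value ≥ 15697: n = 126 (giving 15876).
Largest index with value ≤ 104741: n = 323 (giving 104329).
Indices 126 through 323: 198 terms.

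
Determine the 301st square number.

90601

The 301st square number is n² with n = 301.
301² = 90601.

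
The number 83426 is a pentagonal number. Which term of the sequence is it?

236

Set n(3n−1)/2 = 83426, giving 3n² − n − 166852 = 0.
The discriminant is 1 + 24·83426 = 2002225, and √2002225 = 1415.
So n = (1 + 1415) / 6 = 1416/6 = 236.
Check: 236·(3·236 − 1)/2 = 83426. ✓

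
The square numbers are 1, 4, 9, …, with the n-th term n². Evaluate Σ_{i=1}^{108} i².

425754

Σ_{i=1}^{108} i² = 108·109·217/6 = 425754.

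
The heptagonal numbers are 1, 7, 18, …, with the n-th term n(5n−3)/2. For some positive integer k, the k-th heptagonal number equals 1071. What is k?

Set n(5n−3)/2 = 1071, giving 5n² − 3n − 2142 = 0.
The discriminant is 9 + 40·1071 = 42849, and √42849 = 207.
So n = (3 + 207) / 10 = 210/10 = 21.

21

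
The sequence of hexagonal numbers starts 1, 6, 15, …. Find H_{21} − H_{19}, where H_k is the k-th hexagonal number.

21·(2·21 − 1) = 861 and 19·(2·19 − 1) = 703.
Difference: 861 − 703 = 158.

158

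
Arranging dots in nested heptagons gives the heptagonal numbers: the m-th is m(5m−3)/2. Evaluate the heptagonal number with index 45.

4995

45·(5·45 − 3)/2 = 45·222/2 = 45·111 = 4995.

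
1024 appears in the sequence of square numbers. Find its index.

We need n² = 1024, so n = √1024 = 32.

32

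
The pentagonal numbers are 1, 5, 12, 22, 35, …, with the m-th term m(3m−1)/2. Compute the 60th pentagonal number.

60·(3·60 − 1)/2 = 60·179/2 = 5370.

5370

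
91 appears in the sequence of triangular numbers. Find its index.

Set n(n+1)/2 = 91, giving n² + n − 182 = 0.
So n = (-1 + 27) / 2 = 26/2 = 13.
Check: 13·14/2 = 91. ✓

13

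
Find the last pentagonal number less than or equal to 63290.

Solve n(3n−1)/2 ≤ 63290 for integer n.
n = 205 gives 62935 ≤ 63290, while n = 206 gives 63551 > 63290; so the answer is 62935.

62935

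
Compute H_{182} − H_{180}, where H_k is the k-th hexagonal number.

182·(2·182 − 1) = 66066 and 180·(2·180 − 1) = 64620.
Difference: 66066 − 64620 = 1446.

1446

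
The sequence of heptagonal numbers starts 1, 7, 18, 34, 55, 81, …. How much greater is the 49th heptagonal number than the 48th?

241

Consecutive heptagonal numbers differ by 5n − 4: here 5·49 − 4 = 241.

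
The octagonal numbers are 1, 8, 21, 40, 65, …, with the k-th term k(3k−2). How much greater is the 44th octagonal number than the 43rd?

Consecutive octagonal numbers differ by 6n − 5: here 6·44 − 5 = 259.

259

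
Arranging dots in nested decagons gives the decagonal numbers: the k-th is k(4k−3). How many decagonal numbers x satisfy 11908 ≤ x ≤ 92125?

98

The n-th decagonal number is n(4n−3).
Smallest index with value ≥ 11908: n = 55 (giving 11935).
Largest index with value ≤ 92125: n = 152 (giving 91960).
Indices 55 through 152: 98 terms.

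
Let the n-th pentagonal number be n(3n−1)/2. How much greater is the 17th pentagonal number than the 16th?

49

Consecutive pentagonal numbers differ by 3n − 2: here 3·17 − 2 = 49.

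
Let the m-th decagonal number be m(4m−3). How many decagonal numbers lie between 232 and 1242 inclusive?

The n-th decagonal number is n(4n−3).
Smallest index with value ≥ 232: n = 8 (giving 232).
Largest index with value ≤ 1242: n = 18 (giving 1242).
Indices 8 through 18: 11 terms.

11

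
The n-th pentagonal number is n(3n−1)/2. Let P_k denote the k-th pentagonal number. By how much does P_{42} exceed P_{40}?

245

42·(3·42 − 1)/2 = 2625 and 40·(3·40 − 1)/2 = 2380.
Difference: 2625 − 2380 = 245.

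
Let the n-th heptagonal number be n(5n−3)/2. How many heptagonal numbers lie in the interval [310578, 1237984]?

The n-th heptagonal number is n(5n−3)/2.
Smallest index with value ≥ 310578: n = 353 (giving 310993).
Largest index with value ≤ 1237984: n = 704 (giving 1237984).
Indices 353 through 704: 352 terms.

352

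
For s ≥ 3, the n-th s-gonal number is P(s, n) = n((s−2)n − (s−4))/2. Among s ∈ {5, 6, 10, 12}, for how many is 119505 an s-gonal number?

1

s = 5: P(5, 282) = 119145 and P(5, 283) = 119992; 119505 is not s-gonal.
s = 6: P(6, 244) = 118828 and P(6, 245) = 119805; 119505 is not s-gonal.
s = 10: P(10, 173) = 119197 and P(10, 174) = 120582; 119505 is not s-gonal.
s = 12: P(12, 155) = 119505. ✓
Hits: s ∈ {12} → 1.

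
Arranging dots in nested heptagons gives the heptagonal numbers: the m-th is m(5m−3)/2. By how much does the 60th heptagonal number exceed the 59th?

Consecutive heptagonal numbers differ by 5n − 4: here 5·60 − 4 = 296.

296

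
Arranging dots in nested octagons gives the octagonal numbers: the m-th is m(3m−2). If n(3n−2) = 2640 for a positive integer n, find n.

Set n(3n−2) = 2640, giving 3n² − 2n − 2640 = 0.
The discriminant is 4 + 12·2640 = 31684, and √31684 = 178.
So n = (2 + 178) / 6 = 180/6 = 30.
Check: 30·(3·30 − 2) = 2640. ✓

30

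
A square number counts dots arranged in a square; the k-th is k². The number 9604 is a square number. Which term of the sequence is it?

98

We need n² = 9604, so n = √9604 = 98.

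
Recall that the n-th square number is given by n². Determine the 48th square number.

48² = 2304.

2304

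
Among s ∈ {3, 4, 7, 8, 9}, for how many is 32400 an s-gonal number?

s = 3: P(3, 254) = 32385 and P(3, 255) = 32640; 32400 is not s-gonal.
s = 4: P(4, 180) = 32400. ✓
s = 7: P(7, 114) = 32319 and P(7, 115) = 32890; 32400 is not s-gonal.
s = 8: P(8, 104) = 32240 and P(8, 105) = 32865; 32400 is not s-gonal.
s = 9: P(9, 96) = 32016 and P(9, 97) = 32689; 32400 is not s-gonal.
Hits: s ∈ {4} → 1.

1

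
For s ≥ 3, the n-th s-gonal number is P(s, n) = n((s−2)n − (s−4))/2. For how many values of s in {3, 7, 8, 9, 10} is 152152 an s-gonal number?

s = 3: P(3, 551) = 152076 and P(3, 552) = 152628; 152152 is not s-gonal.
s = 7: P(7, 247) = 152152. ✓
s = 8: P(8, 225) = 151425 and P(8, 226) = 152776; 152152 is not s-gonal.
s = 9: P(9, 208) = 150904 and P(9, 209) = 152361; 152152 is not s-gonal.
s = 10: P(10, 195) = 151515 and P(10, 196) = 153076; 152152 is not s-gonal.
Hits: s ∈ {7} → 1.

1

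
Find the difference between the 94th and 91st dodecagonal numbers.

2763

94·(5·94 − 4) = 43804 and 91·(5·91 − 4) = 41041.
Difference: 43804 − 41041 = 2763.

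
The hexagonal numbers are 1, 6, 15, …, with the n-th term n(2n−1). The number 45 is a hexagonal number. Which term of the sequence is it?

Set n(2n−1) = 45, giving 2n² − n − 45 = 0.
The discriminant is 1 + 8·45 = 361, and √361 = 19.
So n = (1 + 19) / 4 = 20/4 = 5.

5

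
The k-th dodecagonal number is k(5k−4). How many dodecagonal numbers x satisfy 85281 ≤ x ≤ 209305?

75

The n-th dodecagonal number is n(5n−4).
Smallest index with value ≥ 85281: n = 131 (giving 85281).
Largest index with value ≤ 209305: n = 205 (giving 209305).
Indices 131 through 205: 75 terms.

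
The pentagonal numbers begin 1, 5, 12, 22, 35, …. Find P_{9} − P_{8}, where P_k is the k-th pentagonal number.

Consecutive pentagonal numbers differ by 3n − 2: here 3·9 − 2 = 25.

25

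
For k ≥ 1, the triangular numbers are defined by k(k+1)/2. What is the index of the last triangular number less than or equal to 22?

6

Solve n(n+1)/2 ≤ 22 for integer n.
n = 6 gives 21 ≤ 22, while n = 7 gives 28 > 22; so the answer is index 6.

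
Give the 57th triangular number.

1653

The 57th triangular number is n(n+1)/2 with n = 57.
57·58/2 = 3306/2 = 1653.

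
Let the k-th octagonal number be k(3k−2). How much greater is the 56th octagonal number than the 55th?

331

Consecutive octagonal numbers differ by 6n − 5: here 6·56 − 5 = 331.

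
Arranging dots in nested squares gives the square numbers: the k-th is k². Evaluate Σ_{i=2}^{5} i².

Σ_{i=2}^{5} i² = 55 − 1 = 54.

54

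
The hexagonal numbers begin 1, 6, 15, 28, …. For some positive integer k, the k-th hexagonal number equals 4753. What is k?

49

Set n(2n−1) = 4753, giving 2n² − n − 4753 = 0.
The discriminant is 1 + 8·4753 = 38025, and √38025 = 195.
So n = (1 + 195) / 4 = 196/4 = 49.
Check: 49·(2·49 − 1) = 4753. ✓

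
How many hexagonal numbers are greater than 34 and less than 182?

5

The n-th hexagonal number is n(2n−1).
Smallest index with value > 34: n = 5 (giving 45).
Largest index with value < 182: n = 9 (giving 153).
Indices 5 through 9: 5 terms.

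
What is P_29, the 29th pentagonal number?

1247

29·(3·29 − 1)/2 = 29·86/2 = 29·43 = 1247.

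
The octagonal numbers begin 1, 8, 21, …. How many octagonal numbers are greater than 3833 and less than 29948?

The n-th octagonal number is n(3n−2).
Smallest index with value > 3833: n = 37 (giving 4033).
Largest index with value < 29948: n = 100 (giving 29800).
Indices 37 through 100: 64 terms.

64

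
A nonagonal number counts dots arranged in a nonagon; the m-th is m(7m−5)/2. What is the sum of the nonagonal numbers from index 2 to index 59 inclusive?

Σ i(7i−5)/2 = (7Σi² − 5Σi) / 2 over i = 2..59.
Σi = 1770 − 1 = 1769 and Σi² = 70210 − 1 = 70209.
(7·70209 − 5·1769) / 2 = 482618/2 = 241309.

241309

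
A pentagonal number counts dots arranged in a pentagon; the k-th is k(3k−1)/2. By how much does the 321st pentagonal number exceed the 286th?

321·(3·321 − 1)/2 = 154401 and 286·(3·286 − 1)/2 = 122551.
Difference: 154401 − 122551 = 31850.

31850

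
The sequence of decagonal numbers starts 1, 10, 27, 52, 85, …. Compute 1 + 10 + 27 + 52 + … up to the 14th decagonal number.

3745

Σ i(4i−3) = 4Σi² − 3Σi over i = 1..14.
Σi = 105 and Σi² = 1015.
4·1015 − 3·105 = 3745.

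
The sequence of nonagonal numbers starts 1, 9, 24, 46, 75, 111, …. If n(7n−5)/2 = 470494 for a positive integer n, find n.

Set n(7n−5)/2 = 470494, giving 7n² − 5n − 940988 = 0.
The discriminant is 25 + 56·470494 = 26347689, and √26347689 = 5133.
So n = (5 + 5133) / 14 = 5138/14 = 367.
Check: 367·(7·367 − 5)/2 = 470494. ✓

367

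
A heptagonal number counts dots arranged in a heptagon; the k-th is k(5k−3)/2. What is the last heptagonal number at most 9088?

8910

Solve n(5n−3)/2 ≤ 9088 for integer n.
n = 60 gives 8910 ≤ 9088, while n = 61 gives 9211 > 9088; so the answer is 8910.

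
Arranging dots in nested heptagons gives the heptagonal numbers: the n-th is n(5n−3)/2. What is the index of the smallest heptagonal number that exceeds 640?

Solve n(5n−3)/2 > 640 for integer n.
The largest n with value ≤ 640 is 16 (since 616 ≤ 640 < 697), so the first above is n = 17, value 697.

17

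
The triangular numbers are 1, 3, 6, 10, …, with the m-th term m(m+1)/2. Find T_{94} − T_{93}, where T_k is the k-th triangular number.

Consecutive triangular numbers differ by n: T_{94} − T_{93} = 94.

94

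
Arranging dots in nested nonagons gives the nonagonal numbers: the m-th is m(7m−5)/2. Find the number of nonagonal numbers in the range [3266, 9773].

23

The n-th nonagonal number is n(7n−5)/2.
Smallest index with value ≥ 3266: n = 31 (giving 3286).
Largest index with value ≤ 9773: n = 53 (giving 9699).
Indices 31 through 53: 23 terms.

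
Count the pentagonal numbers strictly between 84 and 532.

The n-th pentagonal number is n(3n−1)/2.
Smallest index with value > 84: n = 8 (giving 92).
Largest index with value < 532: n = 18 (giving 477).
Indices 8 through 18: 11 terms.

11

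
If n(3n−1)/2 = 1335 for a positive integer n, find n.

30

Set n(3n−1)/2 = 1335, giving 3n² − n − 2670 = 0.
The discriminant is 1 + 24·1335 = 32041, and √32041 = 179.
So n = (1 + 179) / 6 = 180/6 = 30.
Check: 30·(3·30 − 1)/2 = 1335. ✓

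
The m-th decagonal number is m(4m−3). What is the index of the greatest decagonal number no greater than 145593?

191

Solve n(4n−3) ≤ 145593 for integer n.
n = 191 gives 145351 ≤ 145593, while n = 192 gives 146880 > 145593; so the answer is index 191.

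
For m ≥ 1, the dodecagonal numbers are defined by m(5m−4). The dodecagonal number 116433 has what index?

Set n(5n−4) = 116433, giving 5n² − 4n − 116433 = 0.
The discriminant is 16 + 20·116433 = 2328676, and √2328676 = 1526.
So n = (4 + 1526) / 10 = 1530/10 = 153.

153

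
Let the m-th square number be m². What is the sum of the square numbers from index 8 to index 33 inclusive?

12389

Σ_{i=8}^{33} i² = 12529 − 140 = 12389.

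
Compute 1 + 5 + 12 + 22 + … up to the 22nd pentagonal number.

5566

Σ i(3i−1)/2 = (3Σi² − Σi) / 2 over i = 1..22.
Σi = 253 and Σi² = 3795.
(3·3795 − 1·253) / 2 = 11132/2 = 5566.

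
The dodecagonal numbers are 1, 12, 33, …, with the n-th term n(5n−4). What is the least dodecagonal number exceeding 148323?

Solve n(5n−4) > 148323 for integer n.
The largest n with value ≤ 148323 is 172 (since 147232 ≤ 148323 < 148953), so the first above is n = 173, value 148953.

148953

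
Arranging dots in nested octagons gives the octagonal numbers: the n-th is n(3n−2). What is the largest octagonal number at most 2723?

Solve n(3n−2) ≤ 2723 for integer n.
n = 30 gives 2640 ≤ 2723, while n = 31 gives 2821 > 2723; so the answer is 2640.

2640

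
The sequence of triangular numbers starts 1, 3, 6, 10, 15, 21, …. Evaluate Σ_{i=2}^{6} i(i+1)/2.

55

Σ i(i+1)/2 = (Σi² + Σi) / 2 over i = 2..6.
Σi = 21 − 1 = 20 and Σi² = 91 − 1 = 90.
(1·90 + 1·20) / 2 = 110/2 = 55.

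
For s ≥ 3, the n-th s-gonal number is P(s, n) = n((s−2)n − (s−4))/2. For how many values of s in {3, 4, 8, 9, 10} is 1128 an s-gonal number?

s = 3: P(3, 47) = 1128. ✓
s = 4: P(4, 33) = 1089 and P(4, 34) = 1156; 1128 is not s-gonal.
s = 8: P(8, 19) = 1045 and P(8, 20) = 1160; 1128 is not s-gonal.
s = 9: P(9, 18) = 1089 and P(9, 19) = 1216; 1128 is not s-gonal.
s = 10: P(10, 17) = 1105 and P(10, 18) = 1242; 1128 is not s-gonal.
Hits: s ∈ {3} → 1.

1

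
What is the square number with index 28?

784

28² = 784.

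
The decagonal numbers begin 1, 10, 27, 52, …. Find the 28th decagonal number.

3052

The 28th decagonal number is n(4n−3) with n = 28.
28·(4·28 − 3) = 28·109 = 3052.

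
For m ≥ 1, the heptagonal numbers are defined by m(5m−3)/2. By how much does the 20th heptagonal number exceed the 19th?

Consecutive heptagonal numbers differ by 5n − 4: here 5·20 − 4 = 96.

96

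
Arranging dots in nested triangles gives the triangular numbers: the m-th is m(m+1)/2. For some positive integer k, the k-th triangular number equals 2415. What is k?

Set n(n+1)/2 = 2415, giving n² + n − 4830 = 0.
The discriminant is 1 + 8·2415 = 19321, and √19321 = 139.
So n = (-1 + 139) / 2 = 138/2 = 69.

69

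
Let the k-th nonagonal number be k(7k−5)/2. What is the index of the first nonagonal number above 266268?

Solve n(7n−5)/2 > 266268 for integer n.
The largest n with value ≤ 266268 is 276 (since 265926 ≤ 266268 < 267859), so the first above is n = 277, value 267859.

277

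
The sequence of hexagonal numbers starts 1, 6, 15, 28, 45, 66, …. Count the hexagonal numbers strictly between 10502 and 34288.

The n-th hexagonal number is n(2n−1).
Smallest index with value > 10502: n = 73 (giving 10585).
Largest index with value < 34288: n = 131 (giving 34191).
Indices 73 through 131: 59 terms.

59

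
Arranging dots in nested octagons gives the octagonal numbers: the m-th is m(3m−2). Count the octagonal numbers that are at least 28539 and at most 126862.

108

The n-th octagonal number is n(3n−2).
Smallest index with value ≥ 28539: n = 98 (giving 28616).
Largest index with value ≤ 126862: n = 205 (giving 125665).
Indices 98 through 205: 108 terms.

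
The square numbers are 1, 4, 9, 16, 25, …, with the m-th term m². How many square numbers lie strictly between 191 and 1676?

27

The n-th square number is n².
Smallest index with value > 191: n = 14 (giving 196).
Largest index with value < 1676: n = 40 (giving 1600).
Indices 14 through 40: 27 terms.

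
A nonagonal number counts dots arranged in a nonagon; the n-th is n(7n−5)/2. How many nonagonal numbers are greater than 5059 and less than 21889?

The n-th nonagonal number is n(7n−5)/2.
Smallest index with value > 5059: n = 39 (giving 5226).
Largest index with value < 21889: n = 79 (giving 21646).
Indices 39 through 79: 41 terms.

41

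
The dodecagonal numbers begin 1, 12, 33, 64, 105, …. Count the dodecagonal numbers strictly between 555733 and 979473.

The n-th dodecagonal number is n(5n−4).
Smallest index with value > 555733: n = 334 (giving 556444).
Largest index with value < 979473: n = 442 (giving 975052).
Indices 334 through 442: 109 terms.

109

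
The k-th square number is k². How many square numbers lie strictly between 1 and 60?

6

The n-th square number is n².
Smallest index with value > 1: n = 2 (giving 4).
Largest index with value < 60: n = 7 (giving 49).
Indices 2 through 7: 6 terms.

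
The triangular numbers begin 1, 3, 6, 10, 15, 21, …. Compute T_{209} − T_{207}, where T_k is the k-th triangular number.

417

209·210/2 = 21945 and 207·208/2 = 21528.
Difference: 21945 − 21528 = 417.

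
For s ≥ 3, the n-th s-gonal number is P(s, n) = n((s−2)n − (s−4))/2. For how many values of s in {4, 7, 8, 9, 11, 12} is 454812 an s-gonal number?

s = 4: P(4, 674) = 454276 and P(4, 675) = 455625; 454812 is not s-gonal.
s = 7: P(7, 426) = 453051 and P(7, 427) = 455182; 454812 is not s-gonal.
s = 8: P(8, 389) = 453185 and P(8, 390) = 455520; 454812 is not s-gonal.
s = 9: P(9, 360) = 452700 and P(9, 361) = 455221; 454812 is not s-gonal.
s = 11: P(11, 318) = 453945 and P(11, 319) = 456808; 454812 is not s-gonal.
s = 12: P(12, 302) = 454812. ✓
Hits: s ∈ {12} → 1.

1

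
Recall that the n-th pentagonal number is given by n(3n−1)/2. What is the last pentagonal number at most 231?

Solve n(3n−1)/2 ≤ 231 for integer n.
n = 12 gives 210 ≤ 231, while n = 13 gives 247 > 231; so the answer is 210.

210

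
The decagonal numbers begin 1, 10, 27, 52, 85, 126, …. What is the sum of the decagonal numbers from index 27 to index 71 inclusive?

Σ i(4i−3) = 4Σi² − 3Σi over i = 27..71.
Σi = 2556 − 351 = 2205 and Σi² = 121836 − 6201 = 115635.
4·115635 − 3·2205 = 455925.

455925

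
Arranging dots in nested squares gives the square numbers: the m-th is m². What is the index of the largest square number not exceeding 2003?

44

Solve n² ≤ 2003 for integer n.
n = 44 gives 1936 ≤ 2003, while n = 45 gives 2025 > 2003; so the answer is index 44.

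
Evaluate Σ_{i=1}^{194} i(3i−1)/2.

3669510

Σ i(3i−1)/2 = (3Σi² − Σi) / 2 over i = 1..194.
Σi = 18915 and Σi² = 2452645.
(3·2452645 − 1·18915) / 2 = 7339020/2 = 3669510.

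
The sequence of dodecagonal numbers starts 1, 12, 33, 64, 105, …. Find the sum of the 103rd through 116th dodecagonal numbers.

834323

Σ i(5i−4) = 5Σi² − 4Σi over i = 103..116.
Σi = 6786 − 5253 = 1533 and Σi² = 527046 − 358955 = 168091.
5·168091 − 4·1533 = 834323.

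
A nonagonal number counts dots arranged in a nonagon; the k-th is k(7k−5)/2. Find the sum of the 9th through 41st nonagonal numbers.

80597

Σ i(7i−5)/2 = (7Σi² − 5Σi) / 2 over i = 9..41.
Σi = 861 − 36 = 825 and Σi² = 23821 − 204 = 23617.
(7·23617 − 5·825) / 2 = 161194/2 = 80597.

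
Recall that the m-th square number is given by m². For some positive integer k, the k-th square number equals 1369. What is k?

We need n² = 1369, so n = √1369 = 37.
Check: 37² = 1369. ✓

37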